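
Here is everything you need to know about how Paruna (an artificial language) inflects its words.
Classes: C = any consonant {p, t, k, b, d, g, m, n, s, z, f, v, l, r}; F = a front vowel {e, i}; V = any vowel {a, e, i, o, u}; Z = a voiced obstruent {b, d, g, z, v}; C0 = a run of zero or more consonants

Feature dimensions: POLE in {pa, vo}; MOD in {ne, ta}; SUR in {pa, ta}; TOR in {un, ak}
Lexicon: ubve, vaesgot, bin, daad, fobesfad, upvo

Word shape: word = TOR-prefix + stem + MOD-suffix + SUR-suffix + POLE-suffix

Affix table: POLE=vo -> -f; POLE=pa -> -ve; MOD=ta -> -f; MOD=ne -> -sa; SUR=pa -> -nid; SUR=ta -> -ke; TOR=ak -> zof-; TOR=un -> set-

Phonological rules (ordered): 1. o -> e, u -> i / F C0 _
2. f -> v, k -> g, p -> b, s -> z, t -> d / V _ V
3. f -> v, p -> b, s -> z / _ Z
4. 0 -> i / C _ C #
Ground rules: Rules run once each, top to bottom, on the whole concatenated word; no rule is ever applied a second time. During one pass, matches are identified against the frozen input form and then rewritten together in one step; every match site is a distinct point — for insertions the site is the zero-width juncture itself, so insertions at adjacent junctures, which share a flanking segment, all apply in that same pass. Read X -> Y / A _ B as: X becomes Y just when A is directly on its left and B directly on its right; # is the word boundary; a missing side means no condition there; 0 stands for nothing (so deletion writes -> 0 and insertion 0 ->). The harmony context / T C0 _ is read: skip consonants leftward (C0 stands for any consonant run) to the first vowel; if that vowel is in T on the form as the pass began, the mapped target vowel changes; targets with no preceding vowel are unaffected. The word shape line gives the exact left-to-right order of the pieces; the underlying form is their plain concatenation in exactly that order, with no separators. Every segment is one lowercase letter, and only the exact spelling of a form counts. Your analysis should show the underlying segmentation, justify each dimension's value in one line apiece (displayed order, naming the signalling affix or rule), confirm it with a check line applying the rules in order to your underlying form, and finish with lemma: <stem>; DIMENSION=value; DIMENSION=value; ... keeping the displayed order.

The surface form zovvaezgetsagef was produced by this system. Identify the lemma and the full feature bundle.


underlying: zof-vaesgot-sa-ke-f
POLE=vo - signalled by the affix -f
MOD=ne - signalled by the affix -sa
SUR=ta - signalled by the affix -ke
TOR=ak - signalled by the affix zof-
check: zofvaesgotsakef -> zofvaesgetsakef -> zofvaesgetsagef -> zovvaezgetsagef -> zovvaezgetsagef
lemma: vaesgot; POLE=vo; MOD=ne; SUR=ta; TOR=ak


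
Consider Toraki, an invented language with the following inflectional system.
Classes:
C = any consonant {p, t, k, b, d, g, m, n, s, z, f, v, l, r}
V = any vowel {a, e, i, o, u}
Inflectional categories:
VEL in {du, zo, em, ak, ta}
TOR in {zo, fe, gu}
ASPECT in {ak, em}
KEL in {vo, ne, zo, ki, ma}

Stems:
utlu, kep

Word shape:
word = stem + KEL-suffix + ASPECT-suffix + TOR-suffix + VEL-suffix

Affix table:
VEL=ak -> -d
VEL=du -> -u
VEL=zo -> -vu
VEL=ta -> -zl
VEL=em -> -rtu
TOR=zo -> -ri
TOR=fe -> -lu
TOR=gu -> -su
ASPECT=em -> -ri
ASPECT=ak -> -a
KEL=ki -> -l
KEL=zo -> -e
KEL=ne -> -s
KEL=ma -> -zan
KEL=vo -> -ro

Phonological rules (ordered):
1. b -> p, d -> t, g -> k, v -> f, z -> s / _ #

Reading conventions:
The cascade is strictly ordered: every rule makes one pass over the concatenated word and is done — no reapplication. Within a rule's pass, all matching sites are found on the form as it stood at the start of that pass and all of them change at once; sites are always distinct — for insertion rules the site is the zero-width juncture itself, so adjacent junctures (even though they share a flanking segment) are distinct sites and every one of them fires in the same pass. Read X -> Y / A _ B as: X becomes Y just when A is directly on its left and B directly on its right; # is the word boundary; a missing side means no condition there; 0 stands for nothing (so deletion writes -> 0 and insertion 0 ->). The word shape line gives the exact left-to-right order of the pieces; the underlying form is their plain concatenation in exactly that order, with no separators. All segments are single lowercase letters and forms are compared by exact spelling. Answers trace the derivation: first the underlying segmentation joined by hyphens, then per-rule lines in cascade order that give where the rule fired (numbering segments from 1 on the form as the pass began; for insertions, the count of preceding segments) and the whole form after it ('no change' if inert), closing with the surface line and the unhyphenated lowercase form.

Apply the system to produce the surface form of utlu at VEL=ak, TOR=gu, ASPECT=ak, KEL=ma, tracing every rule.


underlying: utlu-zan-a-su-d
1. b -> p, d -> t, g -> k, v -> f, z -> s / _ #: fires at position(s) 11: utluzanasut
surface: utluzanasut


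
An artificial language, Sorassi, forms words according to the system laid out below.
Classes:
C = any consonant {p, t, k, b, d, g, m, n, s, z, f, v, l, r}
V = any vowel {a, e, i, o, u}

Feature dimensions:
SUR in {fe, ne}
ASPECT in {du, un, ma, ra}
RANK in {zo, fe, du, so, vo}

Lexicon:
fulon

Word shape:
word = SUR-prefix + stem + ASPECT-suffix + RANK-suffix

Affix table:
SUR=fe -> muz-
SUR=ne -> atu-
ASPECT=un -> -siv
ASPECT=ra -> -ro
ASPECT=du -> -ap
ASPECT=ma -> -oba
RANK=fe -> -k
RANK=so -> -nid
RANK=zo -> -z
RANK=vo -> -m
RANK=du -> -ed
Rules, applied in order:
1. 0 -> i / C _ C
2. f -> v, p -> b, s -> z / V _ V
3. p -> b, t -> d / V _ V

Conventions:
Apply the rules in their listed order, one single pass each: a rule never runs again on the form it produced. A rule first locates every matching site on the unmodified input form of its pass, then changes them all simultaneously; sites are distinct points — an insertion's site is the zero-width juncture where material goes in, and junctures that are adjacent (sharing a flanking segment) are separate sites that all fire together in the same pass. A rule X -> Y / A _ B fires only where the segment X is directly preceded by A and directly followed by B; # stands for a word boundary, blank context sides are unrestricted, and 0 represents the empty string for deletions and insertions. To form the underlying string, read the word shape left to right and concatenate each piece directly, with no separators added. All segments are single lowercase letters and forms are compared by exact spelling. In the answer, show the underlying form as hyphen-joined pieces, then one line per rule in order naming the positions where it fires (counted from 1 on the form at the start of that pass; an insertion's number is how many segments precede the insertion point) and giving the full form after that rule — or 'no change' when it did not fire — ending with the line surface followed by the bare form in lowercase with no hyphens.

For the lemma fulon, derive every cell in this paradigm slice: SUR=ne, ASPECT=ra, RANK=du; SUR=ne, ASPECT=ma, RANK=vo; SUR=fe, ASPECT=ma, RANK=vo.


cell SUR=ne, ASPECT=ra, RANK=du:
underlying: atu-fulon-ro-ed
1. 0 -> i / C _ C: inserts after position(s) 8: atufuloniroed
2. f -> v, p -> b, s -> z / V _ V: fires at position(s) 4: atuvuloniroed
3. p -> b, t -> d / V _ V: fires at position(s) 2: aduvuloniroed
surface: aduvuloniroed

cell SUR=ne, ASPECT=ma, RANK=vo:
underlying: atu-fulon-oba-m
1. 0 -> i / C _ C: no change
2. f -> v, p -> b, s -> z / V _ V: fires at position(s) 4: atuvulonobam
3. p -> b, t -> d / V _ V: fires at position(s) 2: aduvulonobam
surface: aduvulonobam

cell SUR=fe, ASPECT=ma, RANK=vo:
underlying: muz-fulon-oba-m
1. 0 -> i / C _ C: inserts after position(s) 3: muzifulonobam
2. f -> v, p -> b, s -> z / V _ V: fires at position(s) 5: muzivulonobam
3. p -> b, t -> d / V _ V: no change
surface: muzivulonobam


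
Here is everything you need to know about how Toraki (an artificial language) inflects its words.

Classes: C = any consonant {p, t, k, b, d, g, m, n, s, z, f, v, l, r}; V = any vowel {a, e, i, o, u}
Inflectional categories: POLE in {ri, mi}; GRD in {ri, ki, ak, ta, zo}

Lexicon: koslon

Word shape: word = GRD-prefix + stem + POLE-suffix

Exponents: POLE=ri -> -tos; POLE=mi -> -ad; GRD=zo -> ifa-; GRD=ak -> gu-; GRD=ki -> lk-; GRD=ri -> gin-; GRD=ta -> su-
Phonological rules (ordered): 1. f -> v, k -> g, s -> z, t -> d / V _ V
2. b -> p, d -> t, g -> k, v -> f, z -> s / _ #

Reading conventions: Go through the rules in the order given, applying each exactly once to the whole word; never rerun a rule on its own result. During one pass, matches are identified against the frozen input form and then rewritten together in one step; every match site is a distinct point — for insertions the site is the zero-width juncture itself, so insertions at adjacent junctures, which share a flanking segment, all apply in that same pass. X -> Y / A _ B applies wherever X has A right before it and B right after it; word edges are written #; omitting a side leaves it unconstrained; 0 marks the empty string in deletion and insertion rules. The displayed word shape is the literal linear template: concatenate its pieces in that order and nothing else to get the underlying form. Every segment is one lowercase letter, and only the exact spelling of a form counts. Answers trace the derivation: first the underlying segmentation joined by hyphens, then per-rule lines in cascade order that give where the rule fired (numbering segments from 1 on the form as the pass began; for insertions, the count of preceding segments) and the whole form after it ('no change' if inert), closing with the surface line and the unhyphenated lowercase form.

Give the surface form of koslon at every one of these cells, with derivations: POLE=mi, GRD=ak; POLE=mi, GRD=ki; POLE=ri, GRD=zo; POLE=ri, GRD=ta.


cell POLE=mi, GRD=ak:
underlying: gu-koslon-ad
1. f -> v, k -> g, s -> z, t -> d / V _ V: fires at position(s) 3: gugoslonad
2. b -> p, d -> t, g -> k, v -> f, z -> s / _ #: fires at position(s) 10: gugoslonat
surface: gugoslonat

cell POLE=mi, GRD=ki:
underlying: lk-koslon-ad
1. f -> v, k -> g, s -> z, t -> d / V _ V: no change
2. b -> p, d -> t, g -> k, v -> f, z -> s / _ #: fires at position(s) 10: lkkoslonat
surface: lkkoslonat

cell POLE=ri, GRD=zo:
underlying: ifa-koslon-tos
1. f -> v, k -> g, s -> z, t -> d / V _ V: fires at position(s) 2, 4: ivagoslontos
2. b -> p, d -> t, g -> k, v -> f, z -> s / _ #: no change
surface: ivagoslontos

cell POLE=ri, GRD=ta:
underlying: su-koslon-tos
1. f -> v, k -> g, s -> z, t -> d / V _ V: fires at position(s) 3: sugoslontos
2. b -> p, d -> t, g -> k, v -> f, z -> s / _ #: no change
surface: sugoslontos


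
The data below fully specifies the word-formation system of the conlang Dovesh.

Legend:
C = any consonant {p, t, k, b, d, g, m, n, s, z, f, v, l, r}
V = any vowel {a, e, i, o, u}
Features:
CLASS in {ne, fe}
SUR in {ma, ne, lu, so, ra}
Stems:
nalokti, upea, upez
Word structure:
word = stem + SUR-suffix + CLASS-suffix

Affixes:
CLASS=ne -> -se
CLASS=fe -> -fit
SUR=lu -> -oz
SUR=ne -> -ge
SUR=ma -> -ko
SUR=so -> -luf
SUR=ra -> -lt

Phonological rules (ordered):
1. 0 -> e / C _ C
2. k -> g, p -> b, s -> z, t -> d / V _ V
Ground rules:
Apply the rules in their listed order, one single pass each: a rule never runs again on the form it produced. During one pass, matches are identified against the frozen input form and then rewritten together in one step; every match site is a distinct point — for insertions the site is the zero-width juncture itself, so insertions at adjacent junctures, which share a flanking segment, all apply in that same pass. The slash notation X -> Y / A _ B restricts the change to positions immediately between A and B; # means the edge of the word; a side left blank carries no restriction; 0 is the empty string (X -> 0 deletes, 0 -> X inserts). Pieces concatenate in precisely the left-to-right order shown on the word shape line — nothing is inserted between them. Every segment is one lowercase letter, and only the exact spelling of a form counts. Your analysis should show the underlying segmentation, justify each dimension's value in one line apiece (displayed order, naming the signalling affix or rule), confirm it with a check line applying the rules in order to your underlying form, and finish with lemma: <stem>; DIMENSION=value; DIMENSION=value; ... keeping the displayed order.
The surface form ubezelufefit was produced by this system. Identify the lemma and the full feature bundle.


underlying: upez-luf-fit
CLASS=fe - signalled by the affix -fit
SUR=so - signalled by the affix -luf
check: upezluffit -> upezelufefit -> ubezelufefit
lemma: upez; CLASS=fe; SUR=so


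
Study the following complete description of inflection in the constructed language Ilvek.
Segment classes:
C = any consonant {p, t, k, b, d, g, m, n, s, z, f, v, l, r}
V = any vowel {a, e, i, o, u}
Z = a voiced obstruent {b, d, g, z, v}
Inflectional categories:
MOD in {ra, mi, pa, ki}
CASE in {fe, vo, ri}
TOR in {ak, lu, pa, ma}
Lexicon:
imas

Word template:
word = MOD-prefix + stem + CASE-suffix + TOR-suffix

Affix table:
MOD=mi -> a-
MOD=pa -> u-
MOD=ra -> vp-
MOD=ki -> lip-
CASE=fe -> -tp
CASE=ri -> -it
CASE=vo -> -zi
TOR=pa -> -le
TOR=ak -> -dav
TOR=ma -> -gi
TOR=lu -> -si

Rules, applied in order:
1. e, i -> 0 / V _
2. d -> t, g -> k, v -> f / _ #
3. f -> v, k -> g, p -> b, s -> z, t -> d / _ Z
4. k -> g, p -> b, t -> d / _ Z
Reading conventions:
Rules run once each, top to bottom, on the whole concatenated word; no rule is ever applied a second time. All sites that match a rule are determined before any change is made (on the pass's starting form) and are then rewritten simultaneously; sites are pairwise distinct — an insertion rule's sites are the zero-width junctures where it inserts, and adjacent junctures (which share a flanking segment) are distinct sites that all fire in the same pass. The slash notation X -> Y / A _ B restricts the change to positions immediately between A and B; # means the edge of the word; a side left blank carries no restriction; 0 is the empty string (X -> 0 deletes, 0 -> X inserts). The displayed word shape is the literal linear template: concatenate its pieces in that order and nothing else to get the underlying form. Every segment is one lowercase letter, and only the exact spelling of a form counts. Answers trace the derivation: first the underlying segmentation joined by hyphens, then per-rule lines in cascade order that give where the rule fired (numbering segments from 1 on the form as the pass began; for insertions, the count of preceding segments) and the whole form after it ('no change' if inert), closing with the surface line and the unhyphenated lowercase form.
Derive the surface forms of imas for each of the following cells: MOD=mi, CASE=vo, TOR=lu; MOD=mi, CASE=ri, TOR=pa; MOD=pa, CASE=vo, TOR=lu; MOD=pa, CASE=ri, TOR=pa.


cell MOD=mi, CASE=vo, TOR=lu:
underlying: a-imas-zi-si
1. e, i -> 0 / V _: fires at position(s) 2: amaszisi
2. d -> t, g -> k, v -> f / _ #: no change
3. f -> v, k -> g, p -> b, s -> z, t -> d / _ Z: fires at position(s) 4: amazzisi
4. k -> g, p -> b, t -> d / _ Z: no change
surface: amazzisi

cell MOD=mi, CASE=ri, TOR=pa:
underlying: a-imas-it-le
1. e, i -> 0 / V _: fires at position(s) 2: amasitle
2. d -> t, g -> k, v -> f / _ #: no change
3. f -> v, k -> g, p -> b, s -> z, t -> d / _ Z: no change
4. k -> g, p -> b, t -> d / _ Z: no change
surface: amasitle

cell MOD=pa, CASE=vo, TOR=lu:
underlying: u-imas-zi-si
1. e, i -> 0 / V _: fires at position(s) 2: umaszisi
2. d -> t, g -> k, v -> f / _ #: no change
3. f -> v, k -> g, p -> b, s -> z, t -> d / _ Z: fires at position(s) 4: umazzisi
4. k -> g, p -> b, t -> d / _ Z: no change
surface: umazzisi

cell MOD=pa, CASE=ri, TOR=pa:
underlying: u-imas-it-le
1. e, i -> 0 / V _: fires at position(s) 2: umasitle
2. d -> t, g -> k, v -> f / _ #: no change
3. f -> v, k -> g, p -> b, s -> z, t -> d / _ Z: no change
4. k -> g, p -> b, t -> d / _ Z: no change
surface: umasitle


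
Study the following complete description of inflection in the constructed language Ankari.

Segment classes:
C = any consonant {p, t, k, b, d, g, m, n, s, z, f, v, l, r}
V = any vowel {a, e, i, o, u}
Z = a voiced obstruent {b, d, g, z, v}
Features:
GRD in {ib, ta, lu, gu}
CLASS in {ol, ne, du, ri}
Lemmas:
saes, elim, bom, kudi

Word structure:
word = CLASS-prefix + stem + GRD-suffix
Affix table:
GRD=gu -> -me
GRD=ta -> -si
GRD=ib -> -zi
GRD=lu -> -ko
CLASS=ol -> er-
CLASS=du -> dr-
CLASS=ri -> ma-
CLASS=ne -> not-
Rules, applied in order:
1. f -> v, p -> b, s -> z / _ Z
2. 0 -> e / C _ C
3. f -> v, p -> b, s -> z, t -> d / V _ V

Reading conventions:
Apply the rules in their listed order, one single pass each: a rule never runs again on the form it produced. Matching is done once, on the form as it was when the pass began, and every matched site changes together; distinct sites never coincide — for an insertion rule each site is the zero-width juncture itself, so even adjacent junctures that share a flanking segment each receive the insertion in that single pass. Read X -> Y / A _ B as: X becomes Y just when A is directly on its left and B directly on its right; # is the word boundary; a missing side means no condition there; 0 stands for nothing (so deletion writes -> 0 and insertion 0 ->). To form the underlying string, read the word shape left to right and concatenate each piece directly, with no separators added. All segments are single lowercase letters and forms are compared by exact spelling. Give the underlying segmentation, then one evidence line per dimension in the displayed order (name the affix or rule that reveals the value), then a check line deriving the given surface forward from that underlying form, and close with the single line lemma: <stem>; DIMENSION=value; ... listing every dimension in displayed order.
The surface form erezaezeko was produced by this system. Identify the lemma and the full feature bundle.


underlying: er-saes-ko
GRD=lu - signalled by the affix -ko
CLASS=ol - signalled by the affix er-
check: ersaesko -> ersaesko -> eresaeseko -> erezaezeko
lemma: saes; GRD=lu; CLASS=ol


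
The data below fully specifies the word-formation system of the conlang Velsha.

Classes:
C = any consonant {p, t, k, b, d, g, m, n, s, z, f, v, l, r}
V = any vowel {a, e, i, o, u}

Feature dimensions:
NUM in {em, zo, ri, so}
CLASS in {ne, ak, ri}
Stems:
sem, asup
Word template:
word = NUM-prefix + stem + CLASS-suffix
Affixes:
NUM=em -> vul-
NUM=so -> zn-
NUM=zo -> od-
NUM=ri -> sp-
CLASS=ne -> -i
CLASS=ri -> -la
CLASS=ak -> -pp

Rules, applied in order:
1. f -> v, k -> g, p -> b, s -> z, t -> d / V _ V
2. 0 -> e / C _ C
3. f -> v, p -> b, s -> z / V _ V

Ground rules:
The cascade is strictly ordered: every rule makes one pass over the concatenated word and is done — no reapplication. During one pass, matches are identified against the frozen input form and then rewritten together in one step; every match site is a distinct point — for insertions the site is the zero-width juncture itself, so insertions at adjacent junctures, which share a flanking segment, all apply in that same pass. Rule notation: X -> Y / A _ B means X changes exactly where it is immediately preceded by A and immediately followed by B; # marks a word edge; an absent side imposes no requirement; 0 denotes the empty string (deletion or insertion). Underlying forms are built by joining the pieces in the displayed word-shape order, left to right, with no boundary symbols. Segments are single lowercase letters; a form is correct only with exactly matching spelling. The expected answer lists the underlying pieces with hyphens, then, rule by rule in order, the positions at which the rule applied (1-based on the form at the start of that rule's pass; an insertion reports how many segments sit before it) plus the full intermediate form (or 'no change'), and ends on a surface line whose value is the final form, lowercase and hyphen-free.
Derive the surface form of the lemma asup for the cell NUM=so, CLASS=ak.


underlying: zn-asup-pp
1. f -> v, k -> g, p -> b, s -> z, t -> d / V _ V: fires at position(s) 4: znazuppp
2. 0 -> e / C _ C: inserts after position(s) 1, 6, 7: zenazupepep
3. f -> v, p -> b, s -> z / V _ V: fires at position(s) 7, 9: zenazubebep
surface: zenazubebep


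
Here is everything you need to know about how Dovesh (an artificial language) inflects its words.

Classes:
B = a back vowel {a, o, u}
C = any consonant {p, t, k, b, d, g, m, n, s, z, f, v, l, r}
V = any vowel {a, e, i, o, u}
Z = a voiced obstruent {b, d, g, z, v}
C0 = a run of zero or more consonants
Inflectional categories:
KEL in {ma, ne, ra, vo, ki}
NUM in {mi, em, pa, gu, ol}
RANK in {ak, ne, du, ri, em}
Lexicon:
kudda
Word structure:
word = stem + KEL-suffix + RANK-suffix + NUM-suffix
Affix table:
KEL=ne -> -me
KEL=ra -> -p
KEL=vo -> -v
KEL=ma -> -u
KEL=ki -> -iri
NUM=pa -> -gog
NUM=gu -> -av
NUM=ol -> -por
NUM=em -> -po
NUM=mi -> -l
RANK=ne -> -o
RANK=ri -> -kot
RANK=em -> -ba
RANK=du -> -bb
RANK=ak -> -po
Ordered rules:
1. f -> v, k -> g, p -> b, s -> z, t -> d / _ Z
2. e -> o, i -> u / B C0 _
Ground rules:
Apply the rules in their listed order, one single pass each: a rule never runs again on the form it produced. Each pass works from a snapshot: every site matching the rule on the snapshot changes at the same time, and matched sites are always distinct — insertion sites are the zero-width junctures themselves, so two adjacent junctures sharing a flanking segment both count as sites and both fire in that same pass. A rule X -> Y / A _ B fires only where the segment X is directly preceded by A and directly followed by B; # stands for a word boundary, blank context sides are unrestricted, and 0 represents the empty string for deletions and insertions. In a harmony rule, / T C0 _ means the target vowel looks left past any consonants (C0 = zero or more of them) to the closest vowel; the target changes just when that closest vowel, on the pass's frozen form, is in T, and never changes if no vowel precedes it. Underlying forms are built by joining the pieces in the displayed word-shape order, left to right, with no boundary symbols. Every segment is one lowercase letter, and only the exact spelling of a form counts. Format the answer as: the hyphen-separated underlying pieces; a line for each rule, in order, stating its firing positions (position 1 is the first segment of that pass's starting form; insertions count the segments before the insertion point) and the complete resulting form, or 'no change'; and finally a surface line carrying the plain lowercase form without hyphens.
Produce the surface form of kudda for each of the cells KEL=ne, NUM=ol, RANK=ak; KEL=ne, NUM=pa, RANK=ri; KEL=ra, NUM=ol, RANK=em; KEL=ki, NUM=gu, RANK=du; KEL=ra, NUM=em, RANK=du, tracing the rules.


cell KEL=ne, NUM=ol, RANK=ak:
underlying: kudda-me-po-por
1. f -> v, k -> g, p -> b, s -> z, t -> d / _ Z: no change
2. e -> o, i -> u / B C0 _: fires at position(s) 7: kuddamopopor
surface: kuddamopopor

cell KEL=ne, NUM=pa, RANK=ri:
underlying: kudda-me-kot-gog
1. f -> v, k -> g, p -> b, s -> z, t -> d / _ Z: fires at position(s) 10: kuddamekodgog
2. e -> o, i -> u / B C0 _: fires at position(s) 7: kuddamokodgog
surface: kuddamokodgog

cell KEL=ra, NUM=ol, RANK=em:
underlying: kudda-p-ba-por
1. f -> v, k -> g, p -> b, s -> z, t -> d / _ Z: fires at position(s) 6: kuddabbapor
2. e -> o, i -> u / B C0 _: no change
surface: kuddabbapor

cell KEL=ki, NUM=gu, RANK=du:
underlying: kudda-iri-bb-av
1. f -> v, k -> g, p -> b, s -> z, t -> d / _ Z: no change
2. e -> o, i -> u / B C0 _: fires at position(s) 6: kuddauribbav
surface: kuddauribbav

cell KEL=ra, NUM=em, RANK=du:
underlying: kudda-p-bb-po
1. f -> v, k -> g, p -> b, s -> z, t -> d / _ Z: fires at position(s) 6: kuddabbbpo
2. e -> o, i -> u / B C0 _: no change
surface: kuddabbbpo


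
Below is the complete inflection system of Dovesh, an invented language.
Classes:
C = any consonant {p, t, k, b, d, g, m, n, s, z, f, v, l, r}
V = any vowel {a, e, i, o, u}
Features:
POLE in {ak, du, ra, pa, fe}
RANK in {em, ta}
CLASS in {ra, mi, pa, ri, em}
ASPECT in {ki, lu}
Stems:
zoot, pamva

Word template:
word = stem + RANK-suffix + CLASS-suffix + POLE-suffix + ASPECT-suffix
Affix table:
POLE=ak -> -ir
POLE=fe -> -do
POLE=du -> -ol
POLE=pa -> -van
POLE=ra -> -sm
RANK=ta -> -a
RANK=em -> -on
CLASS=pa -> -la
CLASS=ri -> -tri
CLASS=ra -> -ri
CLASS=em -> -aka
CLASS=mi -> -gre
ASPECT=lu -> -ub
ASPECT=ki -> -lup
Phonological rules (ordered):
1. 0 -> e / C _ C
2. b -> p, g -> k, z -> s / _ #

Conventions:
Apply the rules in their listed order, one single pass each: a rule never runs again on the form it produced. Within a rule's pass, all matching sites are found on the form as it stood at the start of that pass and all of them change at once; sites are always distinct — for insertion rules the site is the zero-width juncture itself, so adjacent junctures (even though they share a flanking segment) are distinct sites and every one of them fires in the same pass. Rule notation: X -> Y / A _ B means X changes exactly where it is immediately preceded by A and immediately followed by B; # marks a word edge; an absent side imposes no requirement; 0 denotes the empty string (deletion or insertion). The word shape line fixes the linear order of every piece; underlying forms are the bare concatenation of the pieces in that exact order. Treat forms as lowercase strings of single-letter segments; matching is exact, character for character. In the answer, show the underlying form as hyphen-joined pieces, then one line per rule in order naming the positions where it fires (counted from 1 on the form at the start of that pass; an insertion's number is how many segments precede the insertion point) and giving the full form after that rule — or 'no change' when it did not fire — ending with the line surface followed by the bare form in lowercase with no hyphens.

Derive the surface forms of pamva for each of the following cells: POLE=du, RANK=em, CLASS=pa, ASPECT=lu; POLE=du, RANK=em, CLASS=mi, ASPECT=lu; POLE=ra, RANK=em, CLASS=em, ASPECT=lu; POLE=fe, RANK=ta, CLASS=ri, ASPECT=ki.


cell POLE=du, RANK=em, CLASS=pa, ASPECT=lu:
underlying: pamva-on-la-ol-ub
1. 0 -> e / C _ C: inserts after position(s) 3, 7: pamevaonelaolub
2. b -> p, g -> k, z -> s / _ #: fires at position(s) 15: pamevaonelaolup
surface: pamevaonelaolup

cell POLE=du, RANK=em, CLASS=mi, ASPECT=lu:
underlying: pamva-on-gre-ol-ub
1. 0 -> e / C _ C: inserts after position(s) 3, 7, 8: pamevaonegereolub
2. b -> p, g -> k, z -> s / _ #: fires at position(s) 17: pamevaonegereolup
surface: pamevaonegereolup

cell POLE=ra, RANK=em, CLASS=em, ASPECT=lu:
underlying: pamva-on-aka-sm-ub
1. 0 -> e / C _ C: inserts after position(s) 3, 11: pamevaonakasemub
2. b -> p, g -> k, z -> s / _ #: fires at position(s) 16: pamevaonakasemup
surface: pamevaonakasemup

cell POLE=fe, RANK=ta, CLASS=ri, ASPECT=ki:
underlying: pamva-a-tri-do-lup
1. 0 -> e / C _ C: inserts after position(s) 3, 7: pamevaateridolup
2. b -> p, g -> k, z -> s / _ #: no change
surface: pamevaateridolup


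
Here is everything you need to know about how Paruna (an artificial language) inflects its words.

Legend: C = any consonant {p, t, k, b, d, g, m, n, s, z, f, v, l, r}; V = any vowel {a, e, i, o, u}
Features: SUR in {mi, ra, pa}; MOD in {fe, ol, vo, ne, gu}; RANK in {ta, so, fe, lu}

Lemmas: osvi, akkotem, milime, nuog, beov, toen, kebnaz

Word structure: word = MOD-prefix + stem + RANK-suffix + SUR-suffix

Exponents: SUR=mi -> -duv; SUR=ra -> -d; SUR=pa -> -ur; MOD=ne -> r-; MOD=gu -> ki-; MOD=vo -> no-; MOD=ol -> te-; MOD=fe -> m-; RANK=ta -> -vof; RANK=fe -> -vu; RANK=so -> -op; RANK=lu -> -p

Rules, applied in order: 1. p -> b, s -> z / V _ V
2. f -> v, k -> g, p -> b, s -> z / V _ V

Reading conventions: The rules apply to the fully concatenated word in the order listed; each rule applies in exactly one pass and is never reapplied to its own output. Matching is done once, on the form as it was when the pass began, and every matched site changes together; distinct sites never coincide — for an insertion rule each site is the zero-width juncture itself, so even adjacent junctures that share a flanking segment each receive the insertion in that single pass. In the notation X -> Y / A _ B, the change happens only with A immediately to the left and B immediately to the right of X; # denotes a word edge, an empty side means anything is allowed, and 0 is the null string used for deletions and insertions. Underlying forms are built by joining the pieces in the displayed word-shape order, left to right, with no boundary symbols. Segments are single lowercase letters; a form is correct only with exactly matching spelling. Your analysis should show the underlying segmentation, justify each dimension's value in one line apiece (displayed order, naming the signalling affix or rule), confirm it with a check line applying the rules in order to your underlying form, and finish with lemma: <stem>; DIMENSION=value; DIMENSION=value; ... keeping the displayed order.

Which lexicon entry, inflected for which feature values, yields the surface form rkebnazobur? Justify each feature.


underlying: r-kebnaz-op-ur
SUR=pa - signalled by the affix -ur
MOD=ne - signalled by the affix r-
RANK=so - signalled by the affix -op
check: rkebnazopur -> rkebnazobur -> rkebnazobur
lemma: kebnaz; SUR=pa; MOD=ne; RANK=so


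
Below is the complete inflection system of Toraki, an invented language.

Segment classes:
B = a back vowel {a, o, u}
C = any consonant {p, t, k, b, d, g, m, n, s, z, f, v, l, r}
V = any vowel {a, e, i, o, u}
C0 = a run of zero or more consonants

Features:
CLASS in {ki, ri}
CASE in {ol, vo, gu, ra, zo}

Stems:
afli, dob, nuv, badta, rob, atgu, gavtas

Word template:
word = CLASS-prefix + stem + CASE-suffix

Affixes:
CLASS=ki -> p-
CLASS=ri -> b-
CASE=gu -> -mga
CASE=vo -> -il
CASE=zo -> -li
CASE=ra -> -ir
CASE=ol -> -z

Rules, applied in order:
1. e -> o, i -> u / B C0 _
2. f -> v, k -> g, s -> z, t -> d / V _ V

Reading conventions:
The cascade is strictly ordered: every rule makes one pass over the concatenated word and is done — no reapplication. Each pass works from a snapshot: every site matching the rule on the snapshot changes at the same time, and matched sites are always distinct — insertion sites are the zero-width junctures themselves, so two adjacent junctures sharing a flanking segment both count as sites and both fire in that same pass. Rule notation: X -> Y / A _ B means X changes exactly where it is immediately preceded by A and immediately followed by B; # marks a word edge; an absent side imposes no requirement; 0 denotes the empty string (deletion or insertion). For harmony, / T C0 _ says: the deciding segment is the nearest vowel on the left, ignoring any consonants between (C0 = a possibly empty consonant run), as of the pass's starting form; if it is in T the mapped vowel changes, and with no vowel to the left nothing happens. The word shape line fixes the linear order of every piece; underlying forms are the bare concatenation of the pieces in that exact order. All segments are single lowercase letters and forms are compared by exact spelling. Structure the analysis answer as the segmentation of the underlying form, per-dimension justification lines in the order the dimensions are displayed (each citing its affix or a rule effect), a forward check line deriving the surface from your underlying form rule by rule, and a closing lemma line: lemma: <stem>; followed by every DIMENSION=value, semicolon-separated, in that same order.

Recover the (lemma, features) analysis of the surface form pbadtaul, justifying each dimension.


underlying: p-badta-il
CLASS=ki - signalled by the affix p-
CASE=vo - signalled by the affix -il
check: pbadtail -> pbadtaul -> pbadtaul
lemma: badta; CLASS=ki; CASE=vo


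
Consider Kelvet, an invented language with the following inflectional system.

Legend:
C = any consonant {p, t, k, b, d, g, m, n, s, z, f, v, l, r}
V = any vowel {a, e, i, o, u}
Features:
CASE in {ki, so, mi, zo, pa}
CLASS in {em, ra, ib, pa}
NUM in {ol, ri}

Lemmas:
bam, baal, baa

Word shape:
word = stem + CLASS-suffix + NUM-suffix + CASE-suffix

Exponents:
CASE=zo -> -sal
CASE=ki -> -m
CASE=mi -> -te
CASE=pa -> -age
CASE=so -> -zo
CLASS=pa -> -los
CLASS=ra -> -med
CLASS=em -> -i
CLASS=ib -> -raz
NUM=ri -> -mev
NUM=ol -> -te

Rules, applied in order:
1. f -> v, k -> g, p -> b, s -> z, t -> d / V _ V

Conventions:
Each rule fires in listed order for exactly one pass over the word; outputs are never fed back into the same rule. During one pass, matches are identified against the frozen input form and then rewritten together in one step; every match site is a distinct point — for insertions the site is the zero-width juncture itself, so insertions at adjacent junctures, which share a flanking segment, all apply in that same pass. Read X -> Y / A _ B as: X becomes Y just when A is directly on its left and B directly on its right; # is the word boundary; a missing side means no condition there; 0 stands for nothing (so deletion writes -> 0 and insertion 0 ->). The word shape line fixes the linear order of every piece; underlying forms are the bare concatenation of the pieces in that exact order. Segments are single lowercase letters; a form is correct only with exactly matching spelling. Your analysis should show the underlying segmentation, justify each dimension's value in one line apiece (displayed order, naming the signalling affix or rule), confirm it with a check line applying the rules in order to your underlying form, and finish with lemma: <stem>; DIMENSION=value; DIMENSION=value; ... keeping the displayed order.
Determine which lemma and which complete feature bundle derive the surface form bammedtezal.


underlying: bam-med-te-sal
CASE=zo - signalled by the affix -sal
CLASS=ra - signalled by the affix -med
NUM=ol - signalled by the affix -te
check: bammedtesal -> bammedtezal
lemma: bam; CASE=zo; CLASS=ra; NUM=ol


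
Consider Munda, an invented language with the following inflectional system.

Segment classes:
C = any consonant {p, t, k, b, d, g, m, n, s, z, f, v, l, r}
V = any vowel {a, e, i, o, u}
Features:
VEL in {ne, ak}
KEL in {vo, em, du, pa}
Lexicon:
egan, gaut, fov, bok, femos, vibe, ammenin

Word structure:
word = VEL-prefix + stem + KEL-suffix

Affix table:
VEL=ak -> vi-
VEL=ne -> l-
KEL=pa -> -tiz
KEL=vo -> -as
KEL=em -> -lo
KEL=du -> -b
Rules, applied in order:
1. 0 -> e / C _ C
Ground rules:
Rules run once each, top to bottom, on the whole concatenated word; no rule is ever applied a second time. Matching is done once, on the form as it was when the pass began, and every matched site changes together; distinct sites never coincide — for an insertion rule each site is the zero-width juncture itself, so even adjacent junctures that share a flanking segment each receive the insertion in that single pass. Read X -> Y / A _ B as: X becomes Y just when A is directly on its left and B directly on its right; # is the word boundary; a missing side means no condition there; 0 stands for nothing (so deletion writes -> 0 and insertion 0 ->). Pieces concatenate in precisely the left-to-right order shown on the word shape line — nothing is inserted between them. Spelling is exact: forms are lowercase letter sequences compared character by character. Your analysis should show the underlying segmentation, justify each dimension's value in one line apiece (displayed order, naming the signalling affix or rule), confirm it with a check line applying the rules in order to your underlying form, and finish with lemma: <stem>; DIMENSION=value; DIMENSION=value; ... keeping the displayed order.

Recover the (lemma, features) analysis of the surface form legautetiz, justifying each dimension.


underlying: l-gaut-tiz
VEL=ne - signalled by the affix l-
KEL=pa - signalled by the affix -tiz
check: lgauttiz -> legautetiz
lemma: gaut; VEL=ne; KEL=pa


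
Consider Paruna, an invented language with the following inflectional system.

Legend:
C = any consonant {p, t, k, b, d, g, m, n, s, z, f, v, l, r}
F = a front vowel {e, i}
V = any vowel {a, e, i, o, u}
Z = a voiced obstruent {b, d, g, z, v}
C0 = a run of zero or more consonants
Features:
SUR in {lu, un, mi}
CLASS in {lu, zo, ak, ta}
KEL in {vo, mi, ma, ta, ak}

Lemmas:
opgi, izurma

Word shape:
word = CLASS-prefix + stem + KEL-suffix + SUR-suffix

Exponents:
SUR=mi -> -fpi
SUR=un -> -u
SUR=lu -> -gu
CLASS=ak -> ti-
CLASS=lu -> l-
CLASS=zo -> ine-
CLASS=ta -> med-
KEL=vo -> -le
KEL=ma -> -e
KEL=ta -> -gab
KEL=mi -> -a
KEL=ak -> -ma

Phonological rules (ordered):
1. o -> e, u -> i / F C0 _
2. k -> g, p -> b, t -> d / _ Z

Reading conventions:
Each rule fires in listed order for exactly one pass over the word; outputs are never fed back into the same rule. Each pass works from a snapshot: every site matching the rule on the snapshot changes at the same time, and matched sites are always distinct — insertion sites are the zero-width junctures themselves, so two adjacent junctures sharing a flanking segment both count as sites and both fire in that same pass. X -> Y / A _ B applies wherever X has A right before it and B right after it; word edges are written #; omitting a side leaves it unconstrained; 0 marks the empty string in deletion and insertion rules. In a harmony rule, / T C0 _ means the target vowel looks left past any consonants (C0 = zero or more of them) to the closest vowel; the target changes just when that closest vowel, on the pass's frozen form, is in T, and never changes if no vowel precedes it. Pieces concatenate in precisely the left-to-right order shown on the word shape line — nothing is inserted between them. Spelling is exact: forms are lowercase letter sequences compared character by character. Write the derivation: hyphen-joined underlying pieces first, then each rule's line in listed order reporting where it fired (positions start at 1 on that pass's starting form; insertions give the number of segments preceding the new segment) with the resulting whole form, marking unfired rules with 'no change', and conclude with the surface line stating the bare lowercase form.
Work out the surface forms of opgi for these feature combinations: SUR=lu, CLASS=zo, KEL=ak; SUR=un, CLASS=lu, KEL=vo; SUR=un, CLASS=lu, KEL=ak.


cell SUR=lu, CLASS=zo, KEL=ak:
underlying: ine-opgi-ma-gu
1. o -> e, u -> i / F C0 _: fires at position(s) 4: ineepgimagu
2. k -> g, p -> b, t -> d / _ Z: fires at position(s) 5: ineebgimagu
surface: ineebgimagu

cell SUR=un, CLASS=lu, KEL=vo:
underlying: l-opgi-le-u
1. o -> e, u -> i / F C0 _: fires at position(s) 8: lopgilei
2. k -> g, p -> b, t -> d / _ Z: fires at position(s) 3: lobgilei
surface: lobgilei

cell SUR=un, CLASS=lu, KEL=ak:
underlying: l-opgi-ma-u
1. o -> e, u -> i / F C0 _: no change
2. k -> g, p -> b, t -> d / _ Z: fires at position(s) 3: lobgimau
surface: lobgimau


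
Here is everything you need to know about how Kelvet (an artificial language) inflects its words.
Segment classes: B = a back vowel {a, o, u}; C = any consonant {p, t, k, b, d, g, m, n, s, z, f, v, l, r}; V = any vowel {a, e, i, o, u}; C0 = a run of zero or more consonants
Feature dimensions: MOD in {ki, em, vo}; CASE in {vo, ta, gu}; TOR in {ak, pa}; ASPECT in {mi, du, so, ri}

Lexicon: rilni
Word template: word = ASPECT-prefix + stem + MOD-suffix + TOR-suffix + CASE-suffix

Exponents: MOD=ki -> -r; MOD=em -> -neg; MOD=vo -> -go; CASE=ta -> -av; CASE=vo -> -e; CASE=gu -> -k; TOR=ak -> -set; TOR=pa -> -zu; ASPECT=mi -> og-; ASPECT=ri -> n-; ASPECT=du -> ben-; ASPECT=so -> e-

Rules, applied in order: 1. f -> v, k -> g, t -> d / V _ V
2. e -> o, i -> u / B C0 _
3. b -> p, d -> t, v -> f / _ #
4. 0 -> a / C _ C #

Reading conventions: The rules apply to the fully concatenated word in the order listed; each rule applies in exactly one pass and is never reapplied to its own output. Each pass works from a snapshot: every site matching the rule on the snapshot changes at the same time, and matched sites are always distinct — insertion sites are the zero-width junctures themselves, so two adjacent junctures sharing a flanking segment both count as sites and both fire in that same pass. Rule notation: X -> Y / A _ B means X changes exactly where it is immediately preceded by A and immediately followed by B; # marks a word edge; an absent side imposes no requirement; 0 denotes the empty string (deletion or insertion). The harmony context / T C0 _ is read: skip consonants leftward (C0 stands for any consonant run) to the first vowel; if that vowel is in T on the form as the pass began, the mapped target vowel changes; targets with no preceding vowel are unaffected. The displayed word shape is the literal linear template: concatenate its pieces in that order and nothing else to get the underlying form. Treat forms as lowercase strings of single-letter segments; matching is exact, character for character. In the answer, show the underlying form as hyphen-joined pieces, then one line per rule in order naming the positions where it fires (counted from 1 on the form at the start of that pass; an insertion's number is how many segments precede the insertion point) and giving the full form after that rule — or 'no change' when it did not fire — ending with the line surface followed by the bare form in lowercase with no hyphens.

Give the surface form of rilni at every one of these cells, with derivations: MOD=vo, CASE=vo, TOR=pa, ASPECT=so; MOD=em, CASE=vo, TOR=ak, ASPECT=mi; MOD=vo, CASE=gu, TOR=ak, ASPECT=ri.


cell MOD=vo, CASE=vo, TOR=pa, ASPECT=so:
underlying: e-rilni-go-zu-e
1. f -> v, k -> g, t -> d / V _ V: no change
2. e -> o, i -> u / B C0 _: fires at position(s) 11: erilnigozuo
3. b -> p, d -> t, v -> f / _ #: no change
4. 0 -> a / C _ C #: no change
surface: erilnigozuo

cell MOD=em, CASE=vo, TOR=ak, ASPECT=mi:
underlying: og-rilni-neg-set-e
1. f -> v, k -> g, t -> d / V _ V: fires at position(s) 13: ogrilninegsede
2. e -> o, i -> u / B C0 _: fires at position(s) 4: ogrulninegsede
3. b -> p, d -> t, v -> f / _ #: no change
4. 0 -> a / C _ C #: no change
surface: ogrulninegsede

cell MOD=vo, CASE=gu, TOR=ak, ASPECT=ri:
underlying: n-rilni-go-set-k
1. f -> v, k -> g, t -> d / V _ V: no change
2. e -> o, i -> u / B C0 _: fires at position(s) 10: nrilnigosotk
3. b -> p, d -> t, v -> f / _ #: no change
4. 0 -> a / C _ C #: inserts after position(s) 11: nrilnigosotak
surface: nrilnigosotak
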